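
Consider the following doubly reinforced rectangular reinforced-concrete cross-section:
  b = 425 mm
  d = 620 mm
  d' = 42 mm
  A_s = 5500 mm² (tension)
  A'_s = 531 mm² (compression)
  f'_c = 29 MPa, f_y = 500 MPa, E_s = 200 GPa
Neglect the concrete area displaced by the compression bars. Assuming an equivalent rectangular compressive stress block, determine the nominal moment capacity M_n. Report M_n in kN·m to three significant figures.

Assume both tension and compression steel yield.
Net tension couple steel: A_s − A'_s = 4969 mm².
a = (A_s − A'_s) f_y / (0.85 f'_c b) = 2484500/(0.85 × 29 × 425) = 237.16 mm.
c = a/β₁ = 237.16/0.843 = 281.33 mm; ε'_s = 0.003(c − d')/c = 0.0026 ≥ f_y/E_s = 0.0025, so compression steel does yield.
M_n = (A_s − A'_s) f_y (d − a/2) + A'_s f_y (d − d') = [2484500 × (620 − 118.58) + 265500 × (620 − 42)] × 10⁻⁶ = 1245.78 + 153.46 = 1399.24 kN·m.

M_n ≈ 1400 kN·m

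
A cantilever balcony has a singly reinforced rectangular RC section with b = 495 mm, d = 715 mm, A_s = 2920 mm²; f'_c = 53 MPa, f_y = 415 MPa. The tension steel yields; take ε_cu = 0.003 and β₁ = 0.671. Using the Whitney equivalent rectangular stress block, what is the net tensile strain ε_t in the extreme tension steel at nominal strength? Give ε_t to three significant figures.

a = A_s f_y/(0.85 f'_c b) = 54.34 mm.
β₁ = 0.671, so c = a/β₁ = 54.34/0.671 = 80.98 mm.
From the linear strain diagram with ε_cu = 0.003: ε_t = 0.003 (d − c)/c = 0.003 × (715 − 80.98)/80.98 = 0.0235.
Since ε_t ≥ 0.005, the section is tension-controlled.

ε_t ≈ 0.0235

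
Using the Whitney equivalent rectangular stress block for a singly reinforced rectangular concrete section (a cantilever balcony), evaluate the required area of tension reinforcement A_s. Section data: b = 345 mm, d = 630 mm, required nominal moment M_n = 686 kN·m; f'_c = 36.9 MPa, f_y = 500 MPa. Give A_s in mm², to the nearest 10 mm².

With M_n = 0.85 f'_c a b (d − a/2), solve the quadratic for a:
a = d − √(d² − 2M_n/(0.85 f'_c b)) = 630 − √(630² − 2 × 686×10⁶/(0.85 × 36.9 × 345)) = 110.28 mm.
A_s = 0.85 f'_c a b / f_y = 0.85 × 36.9 × 110.28 × 345 / 500 = 2386.7 mm².

A_s ≈ 2390 mm²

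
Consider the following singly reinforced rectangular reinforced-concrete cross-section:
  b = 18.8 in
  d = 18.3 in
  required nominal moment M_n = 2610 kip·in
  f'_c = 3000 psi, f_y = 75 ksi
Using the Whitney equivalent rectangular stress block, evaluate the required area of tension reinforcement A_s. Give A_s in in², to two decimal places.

A_s ≈ 2.09 in²

From M_n = 0.85 f'_c a b (d − a/2):
a = d − √(d² − 2M_n/(0.85 f'_c b)) = 18.3 − √(18.3² − 2 × 2610/(0.85 × 3 × 18.8)) = 3.267 in.
A_s = 0.85 f'_c a b / f_y = 0.85 × 3 × 3.267 × 18.8 / 75 = 2.088 in².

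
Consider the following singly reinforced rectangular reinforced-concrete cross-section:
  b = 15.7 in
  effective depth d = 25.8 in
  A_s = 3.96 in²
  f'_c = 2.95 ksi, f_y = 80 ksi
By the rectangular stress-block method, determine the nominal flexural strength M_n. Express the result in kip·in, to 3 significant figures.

T = A_s f_y = 3.96 × 80 = 316.8 kips.
a = T/(0.85 f'_c b) = 316.8/(0.85 × 2.95 × 15.7) = 8.047 in.
M_n = T(d − a/2) = 316.8 × (25.8 − 4.0235) = 6898.8 kip·in.

M_n ≈ 6900 kip·in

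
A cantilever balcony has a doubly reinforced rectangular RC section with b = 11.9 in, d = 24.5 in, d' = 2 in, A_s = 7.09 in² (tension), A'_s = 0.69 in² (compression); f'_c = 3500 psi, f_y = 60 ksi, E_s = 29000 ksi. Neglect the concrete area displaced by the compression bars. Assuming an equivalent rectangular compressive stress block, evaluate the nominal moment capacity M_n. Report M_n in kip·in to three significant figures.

Assume both steels yield.
a = (A_s − A'_s) f_y/(0.85 f'_c b) = (7.09 − 0.69) × 60/(0.85 × 3.5 × 11.9) = 10.847 in.
c = a/β₁ = 10.847/0.85 = 12.761 in; ε'_s = 0.003(c − d')/c = 0.0025 ≥ ε_y = 0.0021, so the compression steel yields.
M_n = (A_s − A'_s) f_y (d − a/2) + A'_s f_y (d − d') = 384 × (24.5 − 5.4235) + 41.4 × (24.5 − 2) = 7325.4 + 931.5 = 8256.9 kip·in.

M_n ≈ 8260 kip·in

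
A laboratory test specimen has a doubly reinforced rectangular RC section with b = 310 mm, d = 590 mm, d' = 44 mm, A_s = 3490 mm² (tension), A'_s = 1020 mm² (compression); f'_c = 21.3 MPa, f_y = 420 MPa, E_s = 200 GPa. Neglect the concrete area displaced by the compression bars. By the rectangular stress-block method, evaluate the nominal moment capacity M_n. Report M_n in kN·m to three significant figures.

M_n ≈ 750 kN·m

Assume both tension and compression steel yield.
Net tension couple steel: A_s − A'_s = 2470 mm².
a = (A_s − A'_s) f_y / (0.85 f'_c b) = 1037400/(0.85 × 21.3 × 310) = 184.84 mm.
c = a/β₁ = 184.84/0.85 = 217.46 mm; ε'_s = 0.003(c − d')/c = 0.0024 ≥ f_y/E_s = 0.0021, so compression steel does yield.
M_n = (A_s − A'_s) f_y (d − a/2) + A'_s f_y (d − d') = [1037400 × (590 − 92.42) + 428400 × (590 − 44)] × 10⁻⁶ = 516.19 + 233.91 = 750.10 kN·m.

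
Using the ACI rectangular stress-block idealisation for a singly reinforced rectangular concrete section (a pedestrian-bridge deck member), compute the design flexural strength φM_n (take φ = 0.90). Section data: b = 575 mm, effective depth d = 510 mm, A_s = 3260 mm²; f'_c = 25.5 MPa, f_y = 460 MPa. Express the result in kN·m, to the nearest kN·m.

φM_n ≈ 607 kN·m

T = A_s f_y = 3260 × 460 = 1499600 N = 1499.6 kN.
From C = T: a = T/(0.85 f'_c b) = 1499600/(0.85 × 25.5 × 575) = 120.32 mm.
M_n = T(d − a/2) = 1499.6 kN × (510 − 60.16) mm = 674.58 kN·m.
φM_n = 0.90 × 674.58 = 607.12 kN·m.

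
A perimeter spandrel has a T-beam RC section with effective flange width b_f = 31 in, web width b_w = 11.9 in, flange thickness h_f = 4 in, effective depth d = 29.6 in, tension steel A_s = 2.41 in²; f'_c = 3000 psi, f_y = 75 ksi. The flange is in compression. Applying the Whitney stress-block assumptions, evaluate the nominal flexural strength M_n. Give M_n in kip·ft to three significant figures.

Tension: T = A_s f_y = 2.41 × 75 = 180.75 kips.
Try a within the flange: a = T/(0.85 f'_c b_f) = 180.75/(0.85 × 3 × 31) = 2.287 in.
Since a = 2.287 ≤ h_f = 4 in, the stress block lies entirely in the flange; analyse as a rectangular beam of width b_f.
M_n = T(d − a/2) = 180.75 × (29.6 − 1.1435) = 5143.5 kip·in.
M_n = 5143.5/12 = 428.63 kip·ft.

M_n ≈ 429 kip·ft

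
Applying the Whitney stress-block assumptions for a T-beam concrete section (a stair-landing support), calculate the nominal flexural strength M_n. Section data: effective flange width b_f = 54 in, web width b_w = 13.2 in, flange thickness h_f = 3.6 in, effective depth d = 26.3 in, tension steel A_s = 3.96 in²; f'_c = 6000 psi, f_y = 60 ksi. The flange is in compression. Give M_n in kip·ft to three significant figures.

Tension: T = A_s f_y = 3.96 × 60 = 237.6 kips.
Try a within the flange: a = T/(0.85 f'_c b_f) = 237.6/(0.85 × 6 × 54) = 0.863 in.
Since a = 0.863 ≤ h_f = 3.6 in, the stress block lies entirely in the flange; analyse as a rectangular beam of width b_f.
M_n = T(d − a/2) = 237.6 × (26.3 − 0.4315) = 6146.4 kip·in.
M_n = 6146.4/12 = 512.20 kip·ft.

M_n ≈ 512 kip·ft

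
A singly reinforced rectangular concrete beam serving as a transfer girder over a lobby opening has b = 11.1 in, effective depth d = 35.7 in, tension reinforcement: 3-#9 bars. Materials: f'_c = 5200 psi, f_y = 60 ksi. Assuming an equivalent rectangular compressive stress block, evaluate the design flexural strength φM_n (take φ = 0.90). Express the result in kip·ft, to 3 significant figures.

φM_n ≈ 457 kip·ft

A_s = 3 × 1 = 3 in².
T = A_s f_y = 3 × 60 = 180 kips.
a = T/(0.85 f'_c b) = 180/(0.85 × 5.2 × 11.1) = 3.669 in.
M_n = T(d − a/2) = 180 × (35.7 − 1.8345) = 6095.8 kip·in = 6095.8/12 = 507.98 kip·ft.
φM_n = 0.90 × 507.98 = 457.18 kip·ft.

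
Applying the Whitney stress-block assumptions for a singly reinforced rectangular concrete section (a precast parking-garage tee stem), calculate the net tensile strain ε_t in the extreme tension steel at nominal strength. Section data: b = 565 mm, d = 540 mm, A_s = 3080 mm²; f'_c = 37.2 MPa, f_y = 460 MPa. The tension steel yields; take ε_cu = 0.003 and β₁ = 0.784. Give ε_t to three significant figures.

ε_t ≈ 0.0130

a = A_s f_y/(0.85 f'_c b) = 79.30 mm.
β₁ = 0.784, so c = a/β₁ = 79.30/0.784 = 101.15 mm.
From the linear strain diagram with ε_cu = 0.003: ε_t = 0.003 (d − c)/c = 0.003 × (540 − 101.15)/101.15 = 0.0130.
Since ε_t ≥ 0.005, the section is tension-controlled.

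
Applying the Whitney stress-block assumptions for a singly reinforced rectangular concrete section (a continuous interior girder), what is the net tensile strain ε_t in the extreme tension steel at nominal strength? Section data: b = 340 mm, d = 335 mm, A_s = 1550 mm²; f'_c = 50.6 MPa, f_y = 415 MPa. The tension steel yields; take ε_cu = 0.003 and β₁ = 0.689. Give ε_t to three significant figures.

ε_t ≈ 0.0127

a = A_s f_y/(0.85 f'_c b) = 43.99 mm.
β₁ = 0.689, so c = a/β₁ = 43.99/0.689 = 63.85 mm.
From the linear strain diagram with ε_cu = 0.003: ε_t = 0.003 (d − c)/c = 0.003 × (335 − 63.85)/63.85 = 0.0127.
Since ε_t ≥ 0.005, the section is tension-controlled.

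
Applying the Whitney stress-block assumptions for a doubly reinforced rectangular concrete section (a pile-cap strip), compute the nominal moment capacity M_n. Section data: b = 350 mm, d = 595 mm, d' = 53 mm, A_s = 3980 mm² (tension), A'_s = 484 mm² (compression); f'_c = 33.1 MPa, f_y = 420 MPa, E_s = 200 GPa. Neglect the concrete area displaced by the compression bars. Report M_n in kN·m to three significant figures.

M_n ≈ 874 kN·m

Assume both tension and compression steel yield.
Net tension couple steel: A_s − A'_s = 3496 mm².
a = (A_s − A'_s) f_y / (0.85 f'_c b) = 1468320/(0.85 × 33.1 × 350) = 149.11 mm.
c = a/β₁ = 149.11/0.814 = 183.18 mm; ε'_s = 0.003(c − d')/c = 0.0021 ≥ f_y/E_s = 0.0021, so compression steel does yield.
M_n = (A_s − A'_s) f_y (d − a/2) + A'_s f_y (d − d') = [1468320 × (595 − 74.555) + 203280 × (595 − 53)] × 10⁻⁶ = 764.18 + 110.18 = 874.36 kN·m.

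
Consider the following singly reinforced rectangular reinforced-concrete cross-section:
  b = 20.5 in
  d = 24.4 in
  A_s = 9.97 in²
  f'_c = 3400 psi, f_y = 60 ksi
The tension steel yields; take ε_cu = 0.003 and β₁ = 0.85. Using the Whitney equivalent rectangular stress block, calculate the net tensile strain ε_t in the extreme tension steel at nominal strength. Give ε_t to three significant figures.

a = A_s f_y/(0.85 f'_c b) = 10.097 in.
β₁ = 0.85, so c = a/β₁ = 10.097/0.85 = 11.879 in.
From the linear strain diagram with ε_cu = 0.003: ε_t = 0.003 (d − c)/c = 0.003 × (24.4 − 11.879)/11.879 = 0.00316.
ε_t < 0.004 — the section is over-reinforced for flexure under ACI limits.

ε_t ≈ 0.00316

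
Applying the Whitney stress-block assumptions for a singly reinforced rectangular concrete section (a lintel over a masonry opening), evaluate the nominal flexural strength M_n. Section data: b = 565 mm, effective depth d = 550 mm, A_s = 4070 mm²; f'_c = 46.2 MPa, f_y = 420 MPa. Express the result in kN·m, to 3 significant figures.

M_n ≈ 874 kN·m

T = A_s f_y = 4070 × 420 = 1709400 N = 1709.4 kN.
From C = T: a = T/(0.85 f'_c b) = 1709400/(0.85 × 46.2 × 565) = 77.04 mm.
M_n = T(d − a/2) = 1709.4 kN × (550 − 38.52) mm = 874.32 kN·m.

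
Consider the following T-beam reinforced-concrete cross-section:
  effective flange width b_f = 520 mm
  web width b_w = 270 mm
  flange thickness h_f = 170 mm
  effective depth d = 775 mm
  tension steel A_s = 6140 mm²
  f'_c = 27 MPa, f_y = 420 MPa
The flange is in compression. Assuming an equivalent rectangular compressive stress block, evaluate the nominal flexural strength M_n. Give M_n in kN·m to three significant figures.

M_n ≈ 1710 kN·m

Tension: T = A_s f_y = 6140 × 420 = 2578800 N.
Try a within the flange: a = T/(0.85 f'_c b_f) = 2578800/(0.85 × 27 × 520) = 216.09 mm.
a = 216.09 > h_f = 170 mm: the block extends into the web. Split into flange-overhang and web parts.
C_f = 0.85 f'_c (b_f − b_w) h_f = 0.85 × 27 × (520 − 270) × 170 = 975375 N.
Remaining web compression depth: a_w = (T − C_f)/(0.85 f'_c b_w) = (2578800 − 975375)/(0.85 × 27 × 270) = 258.76 mm.
M_n = C_f(d − h_f/2) + (T − C_f)(d − a_w/2) = 975375 × (775 − 85) + 1603425 × (775 − 129.38) = 673.01 + 1035.20 = 1708.21 × 10⁶ N·mm.
M_n = 1708.21 kN·m.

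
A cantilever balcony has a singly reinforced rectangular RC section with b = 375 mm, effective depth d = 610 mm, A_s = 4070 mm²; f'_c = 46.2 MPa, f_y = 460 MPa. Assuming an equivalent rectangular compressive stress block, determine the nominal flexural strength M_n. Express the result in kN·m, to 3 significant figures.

T = A_s f_y = 4070 × 460 = 1872200 N = 1872.2 kN.
From C = T: a = T/(0.85 f'_c b) = 1872200/(0.85 × 46.2 × 375) = 127.13 mm.
M_n = T(d − a/2) = 1872.2 kN × (610 − 63.565) mm = 1023.04 kN·m.

M_n ≈ 1020 kN·m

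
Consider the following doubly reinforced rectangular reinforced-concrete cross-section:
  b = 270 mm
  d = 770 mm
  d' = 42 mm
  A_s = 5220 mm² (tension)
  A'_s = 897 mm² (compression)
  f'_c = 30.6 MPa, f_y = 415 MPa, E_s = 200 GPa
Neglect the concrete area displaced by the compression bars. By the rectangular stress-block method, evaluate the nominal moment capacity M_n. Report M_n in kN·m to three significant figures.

Assume both tension and compression steel yield.
Net tension couple steel: A_s − A'_s = 4323 mm².
a = (A_s − A'_s) f_y / (0.85 f'_c b) = 1794045/(0.85 × 30.6 × 270) = 255.46 mm.
c = a/β₁ = 255.46/0.831 = 307.41 mm; ε'_s = 0.003(c − d')/c = 0.0026 ≥ f_y/E_s = 0.0021, so compression steel does yield.
M_n = (A_s − A'_s) f_y (d − a/2) + A'_s f_y (d − d') = [1794045 × (770 − 127.73) + 372255 × (770 − 42)] × 10⁻⁶ = 1152.26 + 271.00 = 1423.26 kN·m.

M_n ≈ 1420 kN·m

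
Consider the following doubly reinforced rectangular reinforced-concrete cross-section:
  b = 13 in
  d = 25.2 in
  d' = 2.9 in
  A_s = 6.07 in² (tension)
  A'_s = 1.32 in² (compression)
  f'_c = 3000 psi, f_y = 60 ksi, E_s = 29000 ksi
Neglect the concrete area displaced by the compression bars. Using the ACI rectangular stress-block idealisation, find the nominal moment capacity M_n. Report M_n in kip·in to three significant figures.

M_n ≈ 7720 kip·in

Assume both steels yield.
a = (A_s − A'_s) f_y/(0.85 f'_c b) = (6.07 − 1.32) × 60/(0.85 × 3 × 13) = 8.597 in.
c = a/β₁ = 8.597/0.85 = 10.114 in; ε'_s = 0.003(c − d')/c = 0.0021 ≥ ε_y = 0.0021, so the compression steel yields.
M_n = (A_s − A'_s) f_y (d − a/2) + A'_s f_y (d − d') = 285 × (25.2 − 4.2985) + 79.2 × (25.2 − 2.9) = 5956.9 + 1766.2 = 7723.1 kip·in.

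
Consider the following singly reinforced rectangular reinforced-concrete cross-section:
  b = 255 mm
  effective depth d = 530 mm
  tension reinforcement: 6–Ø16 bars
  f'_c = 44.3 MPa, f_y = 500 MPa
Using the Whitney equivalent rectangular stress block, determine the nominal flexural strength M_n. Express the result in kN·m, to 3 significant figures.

A_s = 6 × 201 = 1206 mm².
T = A_s f_y = 1206 × 500 = 603000 N = 603 kN.
From C = T: a = T/(0.85 f'_c b) = 603000/(0.85 × 44.3 × 255) = 62.80 mm.
M_n = T(d − a/2) = 603 kN × (530 − 31.4) mm = 300.66 kN·m.

M_n ≈ 301 kN·m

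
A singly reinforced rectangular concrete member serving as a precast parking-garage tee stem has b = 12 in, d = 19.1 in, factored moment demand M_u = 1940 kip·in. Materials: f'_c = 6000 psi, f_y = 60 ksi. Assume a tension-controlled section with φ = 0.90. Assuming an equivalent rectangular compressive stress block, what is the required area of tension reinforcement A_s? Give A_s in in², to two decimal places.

M_n = M_u/φ = 1940/0.90 = 2155.56 kip·in.
From M_n = 0.85 f'_c a b (d − a/2):
a = d − √(d² − 2M_n/(0.85 f'_c b)) = 19.1 − √(19.1² − 2 × 2155.56/(0.85 × 6 × 12)) = 1.943 in.
A_s = 0.85 f'_c a b / f_y = 0.85 × 6 × 1.943 × 12 / 60 = 1.982 in².

A_s ≈ 1.98 in²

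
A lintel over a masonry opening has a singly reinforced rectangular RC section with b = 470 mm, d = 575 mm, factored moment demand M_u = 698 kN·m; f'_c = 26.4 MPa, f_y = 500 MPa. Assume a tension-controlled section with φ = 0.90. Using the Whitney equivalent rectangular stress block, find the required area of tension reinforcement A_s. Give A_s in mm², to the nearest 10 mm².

M_n = M_u/φ = 698/0.90 = 775.556 kN·m.
With M_n = 0.85 f'_c a b (d − a/2), solve the quadratic for a:
a = d − √(d² − 2M_n/(0.85 f'_c b)) = 575 − √(575² − 2 × 775.556×10⁶/(0.85 × 26.4 × 470)) = 146.57 mm.
A_s = 0.85 f'_c a b / f_y = 0.85 × 26.4 × 146.57 × 470 / 500 = 3091.7 mm².

A_s ≈ 3090 mm²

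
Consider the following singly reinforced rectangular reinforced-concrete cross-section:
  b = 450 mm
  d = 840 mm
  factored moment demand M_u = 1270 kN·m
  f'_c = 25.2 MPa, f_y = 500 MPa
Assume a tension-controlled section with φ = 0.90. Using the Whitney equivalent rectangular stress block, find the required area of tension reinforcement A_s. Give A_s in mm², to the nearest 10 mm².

A_s ≈ 3810 mm²

M_n = M_u/φ = 1270/0.90 = 1411.11 kN·m.
With M_n = 0.85 f'_c a b (d − a/2), solve the quadratic for a:
a = d − √(d² − 2M_n/(0.85 f'_c b)) = 840 − √(840² − 2 × 1411.11×10⁶/(0.85 × 25.2 × 450)) = 197.50 mm.
A_s = 0.85 f'_c a b / f_y = 0.85 × 25.2 × 197.50 × 450 / 500 = 3807.4 mm².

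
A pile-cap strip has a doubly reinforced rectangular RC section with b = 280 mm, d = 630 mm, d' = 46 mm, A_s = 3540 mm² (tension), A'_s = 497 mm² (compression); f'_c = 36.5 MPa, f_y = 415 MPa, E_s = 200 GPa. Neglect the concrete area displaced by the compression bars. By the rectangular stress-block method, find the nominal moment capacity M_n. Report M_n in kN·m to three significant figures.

M_n ≈ 824 kN·m

Assume both tension and compression steel yield.
Net tension couple steel: A_s − A'_s = 3043 mm².
a = (A_s − A'_s) f_y / (0.85 f'_c b) = 1262845/(0.85 × 36.5 × 280) = 145.37 mm.
c = a/β₁ = 145.37/0.789 = 184.25 mm; ε'_s = 0.003(c − d')/c = 0.0023 ≥ f_y/E_s = 0.0021, so compression steel does yield.
M_n = (A_s − A'_s) f_y (d − a/2) + A'_s f_y (d − d') = [1262845 × (630 − 72.685) + 206255 × (630 − 46)] × 10⁻⁶ = 703.80 + 120.45 = 824.25 kN·m.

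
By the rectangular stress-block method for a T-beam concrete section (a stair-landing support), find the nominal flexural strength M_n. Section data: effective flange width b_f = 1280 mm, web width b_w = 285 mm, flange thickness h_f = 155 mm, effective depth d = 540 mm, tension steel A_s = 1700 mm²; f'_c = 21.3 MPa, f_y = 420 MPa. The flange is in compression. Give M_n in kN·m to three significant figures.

M_n ≈ 375 kN·m

Tension: T = A_s f_y = 1700 × 420 = 714000 N.
Try a within the flange: a = T/(0.85 f'_c b_f) = 714000/(0.85 × 21.3 × 1280) = 30.81 mm.
Since a = 30.81 ≤ h_f = 155 mm, the stress block lies entirely in the flange; analyse as a rectangular beam of width b_f.
M_n = T(d − a/2) = 714000 × (540 − 15.405) = 374.56 × 10⁶ N·mm.
M_n = 374.56 kN·m.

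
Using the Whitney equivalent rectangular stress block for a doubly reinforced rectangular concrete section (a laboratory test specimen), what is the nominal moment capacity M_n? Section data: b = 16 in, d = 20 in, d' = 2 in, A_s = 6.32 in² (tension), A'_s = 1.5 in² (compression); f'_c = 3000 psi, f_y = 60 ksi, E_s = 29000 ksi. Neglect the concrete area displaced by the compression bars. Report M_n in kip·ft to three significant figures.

M_n ≈ 532 kip·ft

Assume both steels yield.
a = (A_s − A'_s) f_y/(0.85 f'_c b) = (6.32 − 1.5) × 60/(0.85 × 3 × 16) = 7.088 in.
c = a/β₁ = 7.088/0.85 = 8.339 in; ε'_s = 0.003(c − d')/c = 0.0023 ≥ ε_y = 0.0021, so the compression steel yields.
M_n = (A_s − A'_s) f_y (d − a/2) + A'_s f_y (d − d') = 289.2 × (20 − 3.544) + 90 × (20 − 2) = 4759.1 + 1620.0 = 6379.1 kip·in = 6379.1/12 = 531.59 kip·ft.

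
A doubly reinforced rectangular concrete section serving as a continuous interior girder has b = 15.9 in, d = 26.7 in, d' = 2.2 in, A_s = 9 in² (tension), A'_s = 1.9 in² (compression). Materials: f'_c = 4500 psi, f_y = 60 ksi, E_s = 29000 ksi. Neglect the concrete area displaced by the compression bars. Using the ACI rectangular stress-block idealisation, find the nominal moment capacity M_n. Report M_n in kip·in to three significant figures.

M_n ≈ 12700 kip·in

Assume both steels yield.
a = (A_s − A'_s) f_y/(0.85 f'_c b) = (9 − 1.9) × 60/(0.85 × 4.5 × 15.9) = 7.005 in.
c = a/β₁ = 7.005/0.825 = 8.491 in; ε'_s = 0.003(c − d')/c = 0.0022 ≥ ε_y = 0.0021, so the compression steel yields.
M_n = (A_s − A'_s) f_y (d − a/2) + A'_s f_y (d − d') = 426 × (26.7 − 3.5025) + 114 × (26.7 − 2.2) = 9882.1 + 2793.0 = 12675.1 kip·in.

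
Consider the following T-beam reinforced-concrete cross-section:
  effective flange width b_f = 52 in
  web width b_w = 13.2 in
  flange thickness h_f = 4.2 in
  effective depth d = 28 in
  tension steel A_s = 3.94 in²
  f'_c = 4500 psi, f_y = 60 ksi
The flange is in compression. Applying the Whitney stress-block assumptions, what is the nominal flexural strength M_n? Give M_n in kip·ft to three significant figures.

Tension: T = A_s f_y = 3.94 × 60 = 236.4 kips.
Try a within the flange: a = T/(0.85 f'_c b_f) = 236.4/(0.85 × 4.5 × 52) = 1.189 in.
Since a = 1.189 ≤ h_f = 4.2 in, the stress block lies entirely in the flange; analyse as a rectangular beam of width b_f.
M_n = T(d − a/2) = 236.4 × (28 − 0.5945) = 6478.7 kip·in.
M_n = 6478.7/12 = 539.89 kip·ft.

M_n ≈ 540 kip·ft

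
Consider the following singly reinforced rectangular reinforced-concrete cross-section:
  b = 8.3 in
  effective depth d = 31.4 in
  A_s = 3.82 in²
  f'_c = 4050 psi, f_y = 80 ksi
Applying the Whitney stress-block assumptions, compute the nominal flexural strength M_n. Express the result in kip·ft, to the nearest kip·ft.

M_n ≈ 663 kip·ft

T = A_s f_y = 3.82 × 80 = 305.6 kips.
a = T/(0.85 f'_c b) = 305.6/(0.85 × 4.05 × 8.3) = 10.696 in.
M_n = T(d − a/2) = 305.6 × (31.4 − 5.348) = 7961.5 kip·in = 7961.5/12 = 663.46 kip·ft.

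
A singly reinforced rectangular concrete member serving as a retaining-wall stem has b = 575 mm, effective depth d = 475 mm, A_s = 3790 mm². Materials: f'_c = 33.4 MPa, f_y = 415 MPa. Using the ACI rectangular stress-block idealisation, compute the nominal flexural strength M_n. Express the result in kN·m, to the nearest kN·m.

M_n ≈ 671 kN·m

T = A_s f_y = 3790 × 415 = 1572850 N = 1572.85 kN.
From C = T: a = T/(0.85 f'_c b) = 1572850/(0.85 × 33.4 × 575) = 96.35 mm.
M_n = T(d − a/2) = 1572.85 kN × (475 − 48.175) mm = 671.33 kN·m.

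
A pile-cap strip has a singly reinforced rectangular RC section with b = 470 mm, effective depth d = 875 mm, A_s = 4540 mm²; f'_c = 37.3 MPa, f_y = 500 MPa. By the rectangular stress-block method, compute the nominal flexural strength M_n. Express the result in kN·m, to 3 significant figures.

M_n ≈ 1810 kN·m

T = A_s f_y = 4540 × 500 = 2270000 N = 2270 kN.
From C = T: a = T/(0.85 f'_c b) = 2270000/(0.85 × 37.3 × 470) = 152.34 mm.
M_n = T(d − a/2) = 2270 kN × (875 − 76.17) mm = 1813.34 kN·m.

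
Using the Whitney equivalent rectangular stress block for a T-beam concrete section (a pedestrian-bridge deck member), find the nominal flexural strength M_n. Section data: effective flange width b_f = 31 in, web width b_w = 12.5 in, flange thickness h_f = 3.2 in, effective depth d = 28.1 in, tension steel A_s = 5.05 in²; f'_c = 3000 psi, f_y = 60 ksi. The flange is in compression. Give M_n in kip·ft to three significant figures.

Tension: T = A_s f_y = 5.05 × 60 = 303 kips.
Try a within the flange: a = T/(0.85 f'_c b_f) = 303/(0.85 × 3 × 31) = 3.833 in.
a = 3.833 > h_f = 3.2 in: the block extends into the web. Split into flange-overhang and web parts.
C_f = 0.85 f'_c (b_f − b_w) h_f = 0.85 × 3 × (31 − 12.5) × 3.2 = 151.0 kips.
Remaining web compression depth: a_w = (T − C_f)/(0.85 f'_c b_w) = (303 − 151.0)/(0.85 × 3 × 12.5) = 4.769 in.
M_n = C_f(d − h_f/2) + (T − C_f)(d − a_w/2) = 151.0 × (28.1 − 1.6) + 152 × (28.1 − 2.3845) = 4001.5 + 3908.8 = 7910.3 kip·in.
M_n = 7910.3/12 = 659.19 kip·ft.

M_n ≈ 659 kip·ft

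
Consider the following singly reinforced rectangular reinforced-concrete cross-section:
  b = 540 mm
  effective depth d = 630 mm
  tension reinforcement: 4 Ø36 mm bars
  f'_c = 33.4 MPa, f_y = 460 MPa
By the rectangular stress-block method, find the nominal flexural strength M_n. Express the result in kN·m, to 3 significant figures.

M_n ≈ 1070 kN·m

A_s = 4 × 1018 = 4072 mm².
T = A_s f_y = 4072 × 460 = 1873120 N = 1873.12 kN.
From C = T: a = T/(0.85 f'_c b) = 1873120/(0.85 × 33.4 × 540) = 122.18 mm.
M_n = T(d − a/2) = 1873.12 kN × (630 − 61.09) mm = 1065.64 kN·m.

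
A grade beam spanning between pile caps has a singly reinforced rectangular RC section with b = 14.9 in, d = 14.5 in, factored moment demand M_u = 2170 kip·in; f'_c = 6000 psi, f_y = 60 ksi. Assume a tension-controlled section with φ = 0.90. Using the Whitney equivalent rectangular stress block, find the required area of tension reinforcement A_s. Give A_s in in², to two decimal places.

M_n = M_u/φ = 2170/0.90 = 2411.11 kip·in.
From M_n = 0.85 f'_c a b (d − a/2):
a = d − √(d² − 2M_n/(0.85 f'_c b)) = 14.5 − √(14.5² − 2 × 2411.11/(0.85 × 6 × 14.9)) = 2.384 in.
A_s = 0.85 f'_c a b / f_y = 0.85 × 6 × 2.384 × 14.9 / 60 = 3.019 in².

A_s ≈ 3.02 in²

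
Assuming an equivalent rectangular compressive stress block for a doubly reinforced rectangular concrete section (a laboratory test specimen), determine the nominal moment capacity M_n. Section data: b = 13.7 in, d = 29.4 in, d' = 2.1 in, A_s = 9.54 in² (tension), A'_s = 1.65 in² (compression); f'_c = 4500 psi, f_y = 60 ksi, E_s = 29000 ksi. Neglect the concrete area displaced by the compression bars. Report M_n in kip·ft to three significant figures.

M_n ≈ 1210 kip·ft

Assume both steels yield.
a = (A_s − A'_s) f_y/(0.85 f'_c b) = (9.54 − 1.65) × 60/(0.85 × 4.5 × 13.7) = 9.034 in.
c = a/β₁ = 9.034/0.825 = 10.950 in; ε'_s = 0.003(c − d')/c = 0.0024 ≥ ε_y = 0.0021, so the compression steel yields.
M_n = (A_s − A'_s) f_y (d − a/2) + A'_s f_y (d − d') = 473.4 × (29.4 − 4.517) + 99 × (29.4 − 2.1) = 11779.6 + 2702.7 = 14482.3 kip·in = 14482.3/12 = 1206.86 kip·ft.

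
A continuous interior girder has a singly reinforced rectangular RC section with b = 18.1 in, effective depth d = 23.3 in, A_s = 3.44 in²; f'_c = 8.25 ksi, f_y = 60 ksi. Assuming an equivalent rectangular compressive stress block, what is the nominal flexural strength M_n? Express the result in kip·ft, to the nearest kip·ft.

T = A_s f_y = 3.44 × 60 = 206.4 kips.
a = T/(0.85 f'_c b) = 206.4/(0.85 × 8.25 × 18.1) = 1.626 in.
M_n = T(d − a/2) = 206.4 × (23.3 − 0.813) = 4641.3 kip·in = 4641.3/12 = 386.78 kip·ft.

M_n ≈ 387 kip·ft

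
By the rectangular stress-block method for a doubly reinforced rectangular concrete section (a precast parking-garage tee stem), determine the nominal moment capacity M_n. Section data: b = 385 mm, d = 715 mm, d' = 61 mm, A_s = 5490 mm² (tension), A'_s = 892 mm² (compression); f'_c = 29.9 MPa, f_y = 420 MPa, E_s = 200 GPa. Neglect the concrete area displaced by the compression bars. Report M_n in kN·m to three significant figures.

M_n ≈ 1440 kN·m

Assume both tension and compression steel yield.
Net tension couple steel: A_s − A'_s = 4598 mm².
a = (A_s − A'_s) f_y / (0.85 f'_c b) = 1931160/(0.85 × 29.9 × 385) = 197.36 mm.
c = a/β₁ = 197.36/0.836 = 236.08 mm; ε'_s = 0.003(c − d')/c = 0.0022 ≥ f_y/E_s = 0.0021, so compression steel does yield.
M_n = (A_s − A'_s) f_y (d − a/2) + A'_s f_y (d − d') = [1931160 × (715 − 98.68) + 374640 × (715 − 61)] × 10⁻⁶ = 1190.21 + 245.01 = 1435.22 kN·m.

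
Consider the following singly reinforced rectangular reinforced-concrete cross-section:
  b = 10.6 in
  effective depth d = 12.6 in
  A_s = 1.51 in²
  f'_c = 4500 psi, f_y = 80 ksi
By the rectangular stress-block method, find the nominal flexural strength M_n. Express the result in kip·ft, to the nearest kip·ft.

M_n ≈ 112 kip·ft

T = A_s f_y = 1.51 × 80 = 120.8 kips.
a = T/(0.85 f'_c b) = 120.8/(0.85 × 4.5 × 10.6) = 2.979 in.
M_n = T(d − a/2) = 120.8 × (12.6 − 1.4895) = 1342.1 kip·in = 1342.1/12 = 111.84 kip·ft.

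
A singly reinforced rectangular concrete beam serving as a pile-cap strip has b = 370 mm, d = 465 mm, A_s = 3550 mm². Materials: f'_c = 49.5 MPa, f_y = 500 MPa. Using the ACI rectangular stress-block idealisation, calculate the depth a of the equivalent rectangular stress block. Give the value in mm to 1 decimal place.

T = A_s f_y = 3550 × 500 = 1775000 N = 1775 kN.
Setting C = 0.85 f'_c a b equal to T: a = 1775000/(0.85 × 49.5 × 370) = 114.0 mm.

a ≈ 114.0 mm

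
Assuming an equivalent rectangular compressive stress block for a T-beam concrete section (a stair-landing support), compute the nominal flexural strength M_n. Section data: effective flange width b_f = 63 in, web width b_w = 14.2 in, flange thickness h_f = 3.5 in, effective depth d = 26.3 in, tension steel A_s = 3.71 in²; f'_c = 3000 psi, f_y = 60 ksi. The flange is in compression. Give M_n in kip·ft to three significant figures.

Tension: T = A_s f_y = 3.71 × 60 = 222.6 kips.
Try a within the flange: a = T/(0.85 f'_c b_f) = 222.6/(0.85 × 3 × 63) = 1.386 in.
Since a = 1.386 ≤ h_f = 3.5 in, the stress block lies entirely in the flange; analyse as a rectangular beam of width b_f.
M_n = T(d − a/2) = 222.6 × (26.3 − 0.693) = 5700.1 kip·in.
M_n = 5700.1/12 = 475.01 kip·ft.

M_n ≈ 475 kip·ft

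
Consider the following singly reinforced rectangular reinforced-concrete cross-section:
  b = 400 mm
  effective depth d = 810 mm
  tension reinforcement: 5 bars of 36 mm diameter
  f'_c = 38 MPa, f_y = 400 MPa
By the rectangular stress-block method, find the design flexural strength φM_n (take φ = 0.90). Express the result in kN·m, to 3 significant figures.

φM_n ≈ 1340 kN·m

A_s = 5 × 1018 = 5090 mm².
T = A_s f_y = 5090 × 400 = 2036000 N = 2036 kN.
From C = T: a = T/(0.85 f'_c b) = 2036000/(0.85 × 38 × 400) = 157.59 mm.
M_n = T(d − a/2) = 2036 kN × (810 − 78.795) mm = 1488.73 kN·m.
φM_n = 0.90 × 1488.73 = 1339.86 kN·m.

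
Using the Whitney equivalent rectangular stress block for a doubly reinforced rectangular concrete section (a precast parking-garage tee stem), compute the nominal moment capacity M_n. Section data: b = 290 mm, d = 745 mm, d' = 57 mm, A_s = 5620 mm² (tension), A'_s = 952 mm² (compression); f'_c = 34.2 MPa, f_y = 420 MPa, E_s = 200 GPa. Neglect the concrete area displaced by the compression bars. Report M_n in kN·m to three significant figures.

M_n ≈ 1510 kN·m

Assume both tension and compression steel yield.
Net tension couple steel: A_s − A'_s = 4668 mm².
a = (A_s − A'_s) f_y / (0.85 f'_c b) = 1960560/(0.85 × 34.2 × 290) = 232.56 mm.
c = a/β₁ = 232.56/0.806 = 288.54 mm; ε'_s = 0.003(c − d')/c = 0.0024 ≥ f_y/E_s = 0.0021, so compression steel does yield.
M_n = (A_s − A'_s) f_y (d − a/2) + A'_s f_y (d − d') = [1960560 × (745 − 116.28) + 399840 × (745 − 57)] × 10⁻⁶ = 1232.64 + 275.09 = 1507.73 kN·m.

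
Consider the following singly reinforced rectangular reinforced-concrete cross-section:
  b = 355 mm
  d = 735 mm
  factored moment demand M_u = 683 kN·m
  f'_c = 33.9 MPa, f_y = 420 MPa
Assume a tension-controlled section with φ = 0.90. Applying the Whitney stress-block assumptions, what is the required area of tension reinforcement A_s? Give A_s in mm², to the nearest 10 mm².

M_n = M_u/φ = 683/0.90 = 758.889 kN·m.
With M_n = 0.85 f'_c a b (d − a/2), solve the quadratic for a:
a = d − √(d² − 2M_n/(0.85 f'_c b)) = 735 − √(735² − 2 × 758.889×10⁶/(0.85 × 33.9 × 355)) = 109.02 mm.
A_s = 0.85 f'_c a b / f_y = 0.85 × 33.9 × 109.02 × 355 / 420 = 2655.2 mm².

A_s ≈ 2660 mm²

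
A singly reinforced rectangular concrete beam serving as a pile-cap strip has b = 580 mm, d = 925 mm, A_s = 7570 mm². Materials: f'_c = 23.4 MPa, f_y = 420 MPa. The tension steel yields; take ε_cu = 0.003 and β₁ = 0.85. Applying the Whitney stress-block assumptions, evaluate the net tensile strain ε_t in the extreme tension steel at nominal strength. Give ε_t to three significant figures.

ε_t ≈ 0.00556

a = A_s f_y/(0.85 f'_c b) = 275.60 mm.
β₁ = 0.85, so c = a/β₁ = 275.60/0.85 = 324.24 mm.
From the linear strain diagram with ε_cu = 0.003: ε_t = 0.003 (d − c)/c = 0.003 × (925 − 324.24)/324.24 = 0.00556.
Since ε_t ≥ 0.005, the section is tension-controlled.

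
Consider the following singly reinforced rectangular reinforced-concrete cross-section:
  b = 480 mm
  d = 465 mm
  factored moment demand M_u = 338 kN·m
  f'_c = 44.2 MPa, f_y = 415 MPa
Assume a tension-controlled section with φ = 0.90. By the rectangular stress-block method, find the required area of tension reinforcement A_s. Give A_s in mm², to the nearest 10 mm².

A_s ≈ 2050 mm²

M_n = M_u/φ = 338/0.90 = 375.556 kN·m.
With M_n = 0.85 f'_c a b (d − a/2), solve the quadratic for a:
a = d − √(d² − 2M_n/(0.85 f'_c b)) = 465 − √(465² − 2 × 375.556×10⁶/(0.85 × 44.2 × 480)) = 47.18 mm.
A_s = 0.85 f'_c a b / f_y = 0.85 × 44.2 × 47.18 × 480 / 415 = 2050.2 mm².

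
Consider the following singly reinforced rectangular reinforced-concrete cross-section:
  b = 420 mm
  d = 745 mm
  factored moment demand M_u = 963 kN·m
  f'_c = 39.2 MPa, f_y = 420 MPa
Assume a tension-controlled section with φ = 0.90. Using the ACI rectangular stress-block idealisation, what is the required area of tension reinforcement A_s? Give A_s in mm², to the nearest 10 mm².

M_n = M_u/φ = 963/0.90 = 1070 kN·m.
With M_n = 0.85 f'_c a b (d − a/2), solve the quadratic for a:
a = d − √(d² − 2M_n/(0.85 f'_c b)) = 745 − √(745² − 2 × 1070×10⁶/(0.85 × 39.2 × 420)) = 110.88 mm.
A_s = 0.85 f'_c a b / f_y = 0.85 × 39.2 × 110.88 × 420 / 420 = 3694.5 mm².

A_s ≈ 3690 mm²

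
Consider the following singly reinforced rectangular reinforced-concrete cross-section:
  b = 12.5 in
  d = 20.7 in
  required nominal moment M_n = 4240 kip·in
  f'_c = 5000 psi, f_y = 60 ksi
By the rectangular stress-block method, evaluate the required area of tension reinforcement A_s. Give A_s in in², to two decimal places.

A_s ≈ 3.81 in²

From M_n = 0.85 f'_c a b (d − a/2):
a = d − √(d² − 2M_n/(0.85 f'_c b)) = 20.7 − √(20.7² − 2 × 4240/(0.85 × 5 × 12.5)) = 4.303 in.
A_s = 0.85 f'_c a b / f_y = 0.85 × 5 × 4.303 × 12.5 / 60 = 3.810 in².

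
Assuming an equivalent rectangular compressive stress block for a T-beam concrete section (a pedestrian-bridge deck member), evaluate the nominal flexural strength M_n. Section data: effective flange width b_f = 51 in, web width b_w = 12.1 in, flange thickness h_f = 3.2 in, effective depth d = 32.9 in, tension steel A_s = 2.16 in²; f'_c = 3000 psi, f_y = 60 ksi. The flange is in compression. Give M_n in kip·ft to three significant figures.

Tension: T = A_s f_y = 2.16 × 60 = 129.6 kips.
Try a within the flange: a = T/(0.85 f'_c b_f) = 129.6/(0.85 × 3 × 51) = 0.997 in.
Since a = 0.997 ≤ h_f = 3.2 in, the stress block lies entirely in the flange; analyse as a rectangular beam of width b_f.
M_n = T(d − a/2) = 129.6 × (32.9 − 0.4985) = 4199.2 kip·in.
M_n = 4199.2/12 = 349.93 kip·ft.

M_n ≈ 350 kip·ft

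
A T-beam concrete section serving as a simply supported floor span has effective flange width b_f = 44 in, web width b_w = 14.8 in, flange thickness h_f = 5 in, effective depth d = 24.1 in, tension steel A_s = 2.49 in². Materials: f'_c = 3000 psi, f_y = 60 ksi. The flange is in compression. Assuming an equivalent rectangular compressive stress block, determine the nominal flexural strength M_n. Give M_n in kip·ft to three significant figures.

M_n ≈ 292 kip·ft

Tension: T = A_s f_y = 2.49 × 60 = 149.4 kips.
Try a within the flange: a = T/(0.85 f'_c b_f) = 149.4/(0.85 × 3 × 44) = 1.332 in.
Since a = 1.332 ≤ h_f = 5 in, the stress block lies entirely in the flange; analyse as a rectangular beam of width b_f.
M_n = T(d − a/2) = 149.4 × (24.1 − 0.666) = 3501.0 kip·in.
M_n = 3501.0/12 = 291.75 kip·ft.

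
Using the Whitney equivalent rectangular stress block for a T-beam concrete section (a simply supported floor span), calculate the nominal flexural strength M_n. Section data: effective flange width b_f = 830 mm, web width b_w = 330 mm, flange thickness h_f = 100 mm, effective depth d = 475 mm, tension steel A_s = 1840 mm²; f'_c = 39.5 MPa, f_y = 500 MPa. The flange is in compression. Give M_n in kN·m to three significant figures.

Tension: T = A_s f_y = 1840 × 500 = 920000 N.
Try a within the flange: a = T/(0.85 f'_c b_f) = 920000/(0.85 × 39.5 × 830) = 33.01 mm.
Since a = 33.01 ≤ h_f = 100 mm, the stress block lies entirely in the flange; analyse as a rectangular beam of width b_f.
M_n = T(d − a/2) = 920000 × (475 − 16.505) = 421.82 × 10⁶ N·mm.
M_n = 421.82 kN·m.

M_n ≈ 422 kN·m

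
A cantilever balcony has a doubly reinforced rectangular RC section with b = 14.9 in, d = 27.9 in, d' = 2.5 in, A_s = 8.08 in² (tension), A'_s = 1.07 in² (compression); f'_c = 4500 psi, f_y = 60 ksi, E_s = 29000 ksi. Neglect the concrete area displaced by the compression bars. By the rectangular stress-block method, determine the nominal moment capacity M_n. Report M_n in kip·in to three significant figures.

Assume both steels yield.
a = (A_s − A'_s) f_y/(0.85 f'_c b) = (8.08 − 1.07) × 60/(0.85 × 4.5 × 14.9) = 7.380 in.
c = a/β₁ = 7.380/0.825 = 8.945 in; ε'_s = 0.003(c − d')/c = 0.0022 ≥ ε_y = 0.0021, so the compression steel yields.
M_n = (A_s − A'_s) f_y (d − a/2) + A'_s f_y (d − d') = 420.6 × (27.9 − 3.69) + 64.2 × (27.9 − 2.5) = 10182.7 + 1630.7 = 11813.4 kip·in.

M_n ≈ 11800 kip·in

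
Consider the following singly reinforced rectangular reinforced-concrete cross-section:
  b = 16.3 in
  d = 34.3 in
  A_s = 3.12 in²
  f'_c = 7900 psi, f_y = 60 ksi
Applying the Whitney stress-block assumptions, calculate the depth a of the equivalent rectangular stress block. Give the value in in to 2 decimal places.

a ≈ 1.71 in

T = A_s f_y = 3.12 × 60 = 187.2 kips.
a = T/(0.85 f'_c b) = 187.2/(0.85 × 7.9 × 16.3) = 1.71 in.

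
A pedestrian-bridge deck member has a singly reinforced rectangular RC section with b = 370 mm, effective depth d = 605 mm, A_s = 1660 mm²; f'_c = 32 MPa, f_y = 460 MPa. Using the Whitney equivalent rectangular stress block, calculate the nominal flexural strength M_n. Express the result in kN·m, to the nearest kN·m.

T = A_s f_y = 1660 × 460 = 763600 N = 763.6 kN.
From C = T: a = T/(0.85 f'_c b) = 763600/(0.85 × 32 × 370) = 75.87 mm.
M_n = T(d − a/2) = 763.6 kN × (605 − 37.935) mm = 433.01 kN·m.

M_n ≈ 433 kN·m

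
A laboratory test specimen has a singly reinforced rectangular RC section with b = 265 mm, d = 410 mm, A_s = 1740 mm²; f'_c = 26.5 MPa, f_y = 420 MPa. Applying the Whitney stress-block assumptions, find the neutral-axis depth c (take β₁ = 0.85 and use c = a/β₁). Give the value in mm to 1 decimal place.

T = A_s f_y = 1740 × 420 = 730800 N = 730.8 kN.
Setting C = 0.85 f'_c a b equal to T: a = 730800/(0.85 × 26.5 × 265) = 122.430 mm.
With β₁ = 0.85, c = a/β₁ = 122.430/0.85 = 144.0 mm.

c ≈ 144.0 mm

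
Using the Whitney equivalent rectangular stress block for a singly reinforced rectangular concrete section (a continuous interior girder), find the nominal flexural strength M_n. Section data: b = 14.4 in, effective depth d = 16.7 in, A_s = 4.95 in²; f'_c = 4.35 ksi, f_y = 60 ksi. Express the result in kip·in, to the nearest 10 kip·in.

T = A_s f_y = 4.95 × 60 = 297 kips.
a = T/(0.85 f'_c b) = 297/(0.85 × 4.35 × 14.4) = 5.578 in.
M_n = T(d − a/2) = 297 × (16.7 − 2.789) = 4131.6 kip·in.

M_n ≈ 4130 kip·in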